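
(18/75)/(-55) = -6/1375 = -0.00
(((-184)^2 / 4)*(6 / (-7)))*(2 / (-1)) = 101568 / 7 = 14509.71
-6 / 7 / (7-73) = 1 / 77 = 0.01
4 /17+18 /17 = 22 /17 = 1.29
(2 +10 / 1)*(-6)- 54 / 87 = -2106 / 29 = -72.62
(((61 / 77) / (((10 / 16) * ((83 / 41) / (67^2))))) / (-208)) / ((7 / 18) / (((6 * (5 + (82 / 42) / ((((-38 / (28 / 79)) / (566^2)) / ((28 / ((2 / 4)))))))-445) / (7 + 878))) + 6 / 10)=-99115420732849173 / 4399610890185511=-22.53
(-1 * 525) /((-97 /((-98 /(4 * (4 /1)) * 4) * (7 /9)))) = -60025 /582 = -103.14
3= 3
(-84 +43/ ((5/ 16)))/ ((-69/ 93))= -8308/ 115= -72.24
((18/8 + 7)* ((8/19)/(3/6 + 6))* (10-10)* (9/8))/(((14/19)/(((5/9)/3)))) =0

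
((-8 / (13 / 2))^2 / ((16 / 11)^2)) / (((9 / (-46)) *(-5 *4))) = 2783 / 15210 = 0.18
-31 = -31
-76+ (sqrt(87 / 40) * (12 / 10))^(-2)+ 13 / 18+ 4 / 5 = -580661 / 7830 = -74.16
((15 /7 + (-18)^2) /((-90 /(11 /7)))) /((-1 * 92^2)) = 8371 /12442080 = 0.00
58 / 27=2.15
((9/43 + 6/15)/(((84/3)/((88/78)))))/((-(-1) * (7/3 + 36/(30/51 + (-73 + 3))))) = 7729/571298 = 0.01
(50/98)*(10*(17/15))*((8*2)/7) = 13600/1029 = 13.22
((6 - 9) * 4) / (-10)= 6 / 5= 1.20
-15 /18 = -5 /6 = -0.83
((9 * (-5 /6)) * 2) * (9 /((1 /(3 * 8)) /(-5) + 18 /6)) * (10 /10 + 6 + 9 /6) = -137700 /359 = -383.57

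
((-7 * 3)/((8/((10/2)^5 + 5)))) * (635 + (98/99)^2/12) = -5217989.68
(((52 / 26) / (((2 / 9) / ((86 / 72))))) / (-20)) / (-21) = 43 / 1680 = 0.03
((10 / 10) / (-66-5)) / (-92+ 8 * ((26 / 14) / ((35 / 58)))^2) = 0.00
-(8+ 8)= -16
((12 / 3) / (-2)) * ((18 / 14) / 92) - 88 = -28345 / 322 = -88.03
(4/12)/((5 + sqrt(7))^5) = 3275/1417176 -1231 * sqrt(7)/1417176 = 0.00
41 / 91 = 0.45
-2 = -2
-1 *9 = -9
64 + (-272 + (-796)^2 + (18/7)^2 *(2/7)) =217259592/343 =633409.89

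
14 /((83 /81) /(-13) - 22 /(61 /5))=-899262 /120893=-7.44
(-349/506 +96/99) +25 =38375/1518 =25.28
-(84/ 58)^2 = -1764/ 841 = -2.10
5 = 5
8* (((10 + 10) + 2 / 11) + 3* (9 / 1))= 4152 / 11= 377.45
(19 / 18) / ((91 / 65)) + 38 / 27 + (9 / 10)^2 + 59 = 1171259 / 18900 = 61.97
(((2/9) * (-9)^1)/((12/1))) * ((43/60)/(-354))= 43/127440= 0.00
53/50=1.06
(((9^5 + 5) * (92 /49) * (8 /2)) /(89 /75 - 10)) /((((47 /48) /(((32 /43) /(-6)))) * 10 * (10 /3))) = 12517558272 /65458169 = 191.23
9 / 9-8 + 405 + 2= 400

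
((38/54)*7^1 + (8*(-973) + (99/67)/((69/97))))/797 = -323577508/33160779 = -9.76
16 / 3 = 5.33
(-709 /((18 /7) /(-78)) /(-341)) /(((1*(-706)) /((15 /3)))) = 322595 /722238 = 0.45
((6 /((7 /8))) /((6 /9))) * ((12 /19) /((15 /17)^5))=45435424 /3740625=12.15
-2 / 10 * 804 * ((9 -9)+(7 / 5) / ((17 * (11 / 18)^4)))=-590804928 / 6222425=-94.95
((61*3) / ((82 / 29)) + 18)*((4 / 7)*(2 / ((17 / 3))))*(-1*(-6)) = 4104 / 41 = 100.10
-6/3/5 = -2/5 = -0.40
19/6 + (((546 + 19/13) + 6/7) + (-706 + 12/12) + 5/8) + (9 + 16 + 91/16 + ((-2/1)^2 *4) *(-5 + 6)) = -463891/4368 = -106.20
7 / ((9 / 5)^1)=35 / 9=3.89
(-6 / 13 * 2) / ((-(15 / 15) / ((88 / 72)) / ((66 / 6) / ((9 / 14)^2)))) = 94864 / 3159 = 30.03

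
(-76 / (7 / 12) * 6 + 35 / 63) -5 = -49528 / 63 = -786.16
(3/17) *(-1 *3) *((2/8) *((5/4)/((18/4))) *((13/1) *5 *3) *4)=-975/34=-28.68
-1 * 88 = -88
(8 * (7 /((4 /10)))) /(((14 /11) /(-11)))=-1210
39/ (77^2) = 39/ 5929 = 0.01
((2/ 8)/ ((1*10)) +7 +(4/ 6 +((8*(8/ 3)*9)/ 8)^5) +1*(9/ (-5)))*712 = 85040887243/ 15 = 5669392482.87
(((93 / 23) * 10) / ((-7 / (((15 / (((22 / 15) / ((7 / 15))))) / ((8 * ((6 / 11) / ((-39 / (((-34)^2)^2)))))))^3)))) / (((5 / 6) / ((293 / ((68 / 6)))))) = 89103136633875 / 15287754544316457171288064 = 0.00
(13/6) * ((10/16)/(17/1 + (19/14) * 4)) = 0.06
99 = 99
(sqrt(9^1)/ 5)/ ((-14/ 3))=-9/ 70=-0.13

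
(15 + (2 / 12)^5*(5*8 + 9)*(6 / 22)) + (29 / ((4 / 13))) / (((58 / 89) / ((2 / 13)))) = 37.25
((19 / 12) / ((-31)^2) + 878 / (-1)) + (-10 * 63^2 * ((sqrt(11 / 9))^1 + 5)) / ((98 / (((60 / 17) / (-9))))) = 91.71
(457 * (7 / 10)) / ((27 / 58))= 92771 / 135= 687.19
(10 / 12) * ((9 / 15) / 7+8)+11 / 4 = 797 / 84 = 9.49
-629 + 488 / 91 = -56751 / 91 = -623.64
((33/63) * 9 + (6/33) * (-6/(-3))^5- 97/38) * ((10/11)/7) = 116745/112651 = 1.04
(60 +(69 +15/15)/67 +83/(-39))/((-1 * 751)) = -153949/1962363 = -0.08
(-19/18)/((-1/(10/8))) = 95/72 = 1.32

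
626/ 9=69.56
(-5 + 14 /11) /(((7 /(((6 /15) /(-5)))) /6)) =492 /1925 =0.26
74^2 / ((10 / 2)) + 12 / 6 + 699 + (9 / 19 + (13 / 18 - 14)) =3049607 / 1710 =1783.40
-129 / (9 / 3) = -43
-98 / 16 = -49 / 8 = -6.12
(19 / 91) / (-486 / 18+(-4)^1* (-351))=19 / 125307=0.00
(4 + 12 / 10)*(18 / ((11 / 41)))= 19188 / 55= 348.87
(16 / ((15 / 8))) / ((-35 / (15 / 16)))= -8 / 35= -0.23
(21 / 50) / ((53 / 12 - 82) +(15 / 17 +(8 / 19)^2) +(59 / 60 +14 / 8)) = -257754 / 45285145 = -0.01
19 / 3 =6.33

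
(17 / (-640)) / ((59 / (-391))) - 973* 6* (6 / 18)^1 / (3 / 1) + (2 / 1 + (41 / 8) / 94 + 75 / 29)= -99410837497 / 154400640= -643.85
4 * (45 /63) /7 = 20 /49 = 0.41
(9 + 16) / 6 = 25 / 6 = 4.17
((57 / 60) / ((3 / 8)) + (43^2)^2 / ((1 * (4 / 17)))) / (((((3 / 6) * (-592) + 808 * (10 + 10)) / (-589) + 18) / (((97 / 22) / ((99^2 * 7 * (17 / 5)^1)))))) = -4528020895921 / 147292093872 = -30.74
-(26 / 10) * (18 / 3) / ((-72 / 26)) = 169 / 30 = 5.63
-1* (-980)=980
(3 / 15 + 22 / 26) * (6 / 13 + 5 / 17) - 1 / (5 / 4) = -8 / 845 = -0.01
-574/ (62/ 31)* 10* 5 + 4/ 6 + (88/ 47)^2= -95069800/ 6627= -14345.83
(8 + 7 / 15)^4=260144641 / 50625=5138.66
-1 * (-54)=54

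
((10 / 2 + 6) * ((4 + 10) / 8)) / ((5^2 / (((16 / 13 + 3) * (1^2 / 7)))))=121 / 260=0.47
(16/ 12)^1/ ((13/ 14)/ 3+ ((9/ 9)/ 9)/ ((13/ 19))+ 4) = 0.30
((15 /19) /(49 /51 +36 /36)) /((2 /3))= 459 /760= 0.60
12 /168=1 /14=0.07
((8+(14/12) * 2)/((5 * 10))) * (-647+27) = -1922/15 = -128.13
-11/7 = -1.57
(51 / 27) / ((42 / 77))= 187 / 54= 3.46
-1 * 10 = -10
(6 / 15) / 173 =2 / 865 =0.00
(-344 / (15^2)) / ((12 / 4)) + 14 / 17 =3602 / 11475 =0.31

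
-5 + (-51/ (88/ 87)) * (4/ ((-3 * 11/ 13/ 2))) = 18622/ 121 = 153.90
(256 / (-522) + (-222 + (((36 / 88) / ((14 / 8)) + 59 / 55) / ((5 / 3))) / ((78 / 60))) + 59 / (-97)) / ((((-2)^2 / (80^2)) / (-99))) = 9021689356480 / 255983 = 35243314.43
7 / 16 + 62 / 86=797 / 688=1.16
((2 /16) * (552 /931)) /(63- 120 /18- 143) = -207 /242060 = -0.00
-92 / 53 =-1.74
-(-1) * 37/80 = 37/80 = 0.46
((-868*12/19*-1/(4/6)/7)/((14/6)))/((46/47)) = 157356/3059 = 51.44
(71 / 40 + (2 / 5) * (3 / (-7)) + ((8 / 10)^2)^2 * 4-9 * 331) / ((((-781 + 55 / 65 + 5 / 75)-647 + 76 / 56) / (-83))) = -337138505847 / 1946121500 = -173.24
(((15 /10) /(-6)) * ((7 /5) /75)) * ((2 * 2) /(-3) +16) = -77 /1125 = -0.07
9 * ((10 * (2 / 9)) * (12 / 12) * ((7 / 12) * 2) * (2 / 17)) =140 / 51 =2.75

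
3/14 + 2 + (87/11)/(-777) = 12559/5698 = 2.20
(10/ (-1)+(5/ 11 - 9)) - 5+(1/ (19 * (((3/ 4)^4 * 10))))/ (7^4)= -4785203597/ 203232645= -23.55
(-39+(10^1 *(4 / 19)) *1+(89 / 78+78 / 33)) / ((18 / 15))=-2721625 / 97812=-27.83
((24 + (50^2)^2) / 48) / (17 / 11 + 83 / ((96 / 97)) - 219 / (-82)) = 5637521648 / 3813545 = 1478.29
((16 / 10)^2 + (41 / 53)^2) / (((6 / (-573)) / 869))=-36814308179 / 140450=-262116.83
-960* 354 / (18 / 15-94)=106200 / 29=3662.07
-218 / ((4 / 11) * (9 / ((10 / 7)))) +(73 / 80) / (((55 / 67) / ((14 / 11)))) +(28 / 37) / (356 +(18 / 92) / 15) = -432997029285299 / 4619036406600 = -93.74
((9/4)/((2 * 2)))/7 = 9/112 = 0.08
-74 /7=-10.57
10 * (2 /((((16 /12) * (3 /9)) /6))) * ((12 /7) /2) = 1620 /7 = 231.43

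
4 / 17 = 0.24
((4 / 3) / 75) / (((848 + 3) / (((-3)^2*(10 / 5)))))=8 / 21275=0.00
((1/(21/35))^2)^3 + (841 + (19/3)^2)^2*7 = 3961764325/729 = 5434518.96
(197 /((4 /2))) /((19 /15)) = 2955 /38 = 77.76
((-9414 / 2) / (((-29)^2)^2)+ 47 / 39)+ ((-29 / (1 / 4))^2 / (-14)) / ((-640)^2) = 11825016316081 / 9886090905600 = 1.20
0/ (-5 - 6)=0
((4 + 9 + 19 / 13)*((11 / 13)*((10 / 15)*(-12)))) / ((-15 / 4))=66176 / 2535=26.10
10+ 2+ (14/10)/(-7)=59/5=11.80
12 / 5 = 2.40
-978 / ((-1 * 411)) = 326 / 137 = 2.38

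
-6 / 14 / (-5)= 3 / 35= 0.09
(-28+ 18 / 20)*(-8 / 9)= 1084 / 45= 24.09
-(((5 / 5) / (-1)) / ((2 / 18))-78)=87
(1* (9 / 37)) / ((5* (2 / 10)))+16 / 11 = 691 / 407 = 1.70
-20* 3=-60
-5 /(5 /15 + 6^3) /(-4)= 15 /2596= 0.01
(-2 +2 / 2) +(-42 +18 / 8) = -163 / 4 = -40.75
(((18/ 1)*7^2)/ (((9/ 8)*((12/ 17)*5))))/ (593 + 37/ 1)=238/ 675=0.35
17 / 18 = 0.94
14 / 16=7 / 8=0.88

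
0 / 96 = 0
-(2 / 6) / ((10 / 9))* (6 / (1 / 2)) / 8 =-0.45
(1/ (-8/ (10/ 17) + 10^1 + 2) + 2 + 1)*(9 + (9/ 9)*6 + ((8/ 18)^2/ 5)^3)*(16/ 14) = 2704666207/ 66430125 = 40.71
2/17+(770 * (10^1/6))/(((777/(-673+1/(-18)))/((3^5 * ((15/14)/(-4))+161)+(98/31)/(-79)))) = -82741758386971/776372184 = -106574.86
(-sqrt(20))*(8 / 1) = -16*sqrt(5) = -35.78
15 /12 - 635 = -2535 /4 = -633.75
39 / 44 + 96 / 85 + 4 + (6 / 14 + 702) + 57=20039333 / 26180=765.44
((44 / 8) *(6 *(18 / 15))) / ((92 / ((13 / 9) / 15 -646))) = -959167 / 3450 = -278.02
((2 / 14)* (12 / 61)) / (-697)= -12 / 297619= -0.00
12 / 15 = 4 / 5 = 0.80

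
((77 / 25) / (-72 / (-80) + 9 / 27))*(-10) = -24.97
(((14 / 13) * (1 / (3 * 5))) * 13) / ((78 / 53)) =371 / 585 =0.63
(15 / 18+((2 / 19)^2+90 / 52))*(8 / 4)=72512 / 14079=5.15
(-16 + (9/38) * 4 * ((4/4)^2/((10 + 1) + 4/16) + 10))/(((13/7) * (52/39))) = -3213/1235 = -2.60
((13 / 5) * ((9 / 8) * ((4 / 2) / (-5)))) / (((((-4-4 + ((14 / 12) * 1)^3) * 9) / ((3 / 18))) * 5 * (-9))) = -13 / 173125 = -0.00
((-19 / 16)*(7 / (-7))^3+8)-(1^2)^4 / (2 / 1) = 139 / 16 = 8.69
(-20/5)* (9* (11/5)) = -396/5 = -79.20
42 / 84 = 1 / 2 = 0.50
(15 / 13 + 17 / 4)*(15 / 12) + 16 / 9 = 15973 / 1872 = 8.53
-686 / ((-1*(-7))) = -98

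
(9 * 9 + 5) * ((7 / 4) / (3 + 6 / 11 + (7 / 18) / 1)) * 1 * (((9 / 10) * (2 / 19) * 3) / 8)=804573 / 592040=1.36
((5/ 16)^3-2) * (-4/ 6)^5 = 2689/ 10368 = 0.26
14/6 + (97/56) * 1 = 683/168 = 4.07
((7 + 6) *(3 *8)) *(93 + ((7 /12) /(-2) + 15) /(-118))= 3419299 /118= 28977.11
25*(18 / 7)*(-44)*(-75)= 1485000 / 7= 212142.86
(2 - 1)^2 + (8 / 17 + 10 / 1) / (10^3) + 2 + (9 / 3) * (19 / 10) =74039 / 8500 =8.71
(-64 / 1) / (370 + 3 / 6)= -0.17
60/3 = 20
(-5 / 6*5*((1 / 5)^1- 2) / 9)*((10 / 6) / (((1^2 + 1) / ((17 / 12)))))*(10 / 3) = 2125 / 648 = 3.28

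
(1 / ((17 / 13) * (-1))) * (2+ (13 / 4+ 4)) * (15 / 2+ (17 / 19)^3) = -54213991 / 932824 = -58.12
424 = 424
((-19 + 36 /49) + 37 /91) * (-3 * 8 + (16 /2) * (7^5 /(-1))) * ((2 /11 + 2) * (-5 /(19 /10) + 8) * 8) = 29960474296320 /133133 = 225041682.35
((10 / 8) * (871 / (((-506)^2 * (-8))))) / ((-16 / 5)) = 21775 / 131090432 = 0.00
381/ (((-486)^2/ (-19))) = -2413/ 78732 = -0.03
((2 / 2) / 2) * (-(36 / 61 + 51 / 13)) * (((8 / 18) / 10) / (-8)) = 1193 / 95160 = 0.01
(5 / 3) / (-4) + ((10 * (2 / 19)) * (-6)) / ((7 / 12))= -17945 / 1596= -11.24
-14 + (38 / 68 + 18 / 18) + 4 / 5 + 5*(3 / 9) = -5087 / 510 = -9.97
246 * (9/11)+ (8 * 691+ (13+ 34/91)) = 5748389/1001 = 5742.65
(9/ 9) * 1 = 1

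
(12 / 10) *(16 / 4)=24 / 5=4.80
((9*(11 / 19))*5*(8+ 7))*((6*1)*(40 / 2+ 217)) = 10558350 / 19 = 555702.63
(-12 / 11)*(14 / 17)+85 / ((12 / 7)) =109249 / 2244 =48.68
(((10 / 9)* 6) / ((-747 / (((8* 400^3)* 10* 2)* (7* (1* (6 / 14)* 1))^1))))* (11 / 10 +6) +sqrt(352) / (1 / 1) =-1454080000000 / 747 +4* sqrt(22) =-1946559552.86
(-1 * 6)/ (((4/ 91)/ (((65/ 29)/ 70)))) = -507/ 116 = -4.37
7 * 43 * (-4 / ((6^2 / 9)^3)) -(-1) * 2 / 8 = -297 / 16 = -18.56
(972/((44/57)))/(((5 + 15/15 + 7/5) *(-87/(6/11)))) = -138510/129833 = -1.07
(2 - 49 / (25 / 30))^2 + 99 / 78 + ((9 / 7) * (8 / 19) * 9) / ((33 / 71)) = 3079168303 / 950950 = 3237.99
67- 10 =57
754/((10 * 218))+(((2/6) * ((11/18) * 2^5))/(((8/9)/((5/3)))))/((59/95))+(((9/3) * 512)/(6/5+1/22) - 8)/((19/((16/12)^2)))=67631966567/502196790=134.67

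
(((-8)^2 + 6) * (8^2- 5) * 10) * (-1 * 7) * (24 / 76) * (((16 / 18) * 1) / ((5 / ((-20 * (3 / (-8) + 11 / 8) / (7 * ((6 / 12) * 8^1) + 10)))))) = 8542.20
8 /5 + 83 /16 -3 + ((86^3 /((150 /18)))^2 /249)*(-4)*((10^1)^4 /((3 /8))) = -16571073951145411 /6640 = -2495643667341.18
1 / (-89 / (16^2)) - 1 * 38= -40.88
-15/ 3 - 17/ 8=-57/ 8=-7.12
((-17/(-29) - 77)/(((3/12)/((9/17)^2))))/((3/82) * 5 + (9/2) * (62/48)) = -52333056/3662497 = -14.29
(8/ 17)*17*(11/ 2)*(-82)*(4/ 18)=-7216/ 9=-801.78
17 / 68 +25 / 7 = 107 / 28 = 3.82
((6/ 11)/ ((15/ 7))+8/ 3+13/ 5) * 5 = 911/ 33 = 27.61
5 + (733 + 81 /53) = 39195 /53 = 739.53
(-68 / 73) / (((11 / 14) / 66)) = -5712 / 73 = -78.25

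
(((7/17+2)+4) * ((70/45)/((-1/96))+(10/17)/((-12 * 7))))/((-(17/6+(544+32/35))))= 58112805/33242803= 1.75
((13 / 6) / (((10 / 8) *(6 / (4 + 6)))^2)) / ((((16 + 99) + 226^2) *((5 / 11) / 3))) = 1144 / 2303595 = 0.00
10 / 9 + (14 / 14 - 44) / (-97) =1357 / 873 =1.55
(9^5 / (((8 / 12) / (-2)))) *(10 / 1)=-1771470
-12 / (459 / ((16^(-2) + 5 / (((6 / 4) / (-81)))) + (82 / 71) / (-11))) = 1058881 / 149952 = 7.06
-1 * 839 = -839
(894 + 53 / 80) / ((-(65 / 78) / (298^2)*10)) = -4766976519 / 500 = -9533953.04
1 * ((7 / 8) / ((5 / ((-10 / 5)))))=-7 / 20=-0.35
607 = 607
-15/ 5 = -3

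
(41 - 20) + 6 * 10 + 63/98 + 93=2445/14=174.64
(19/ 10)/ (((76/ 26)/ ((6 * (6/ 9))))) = 13/ 5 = 2.60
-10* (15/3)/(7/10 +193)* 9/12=-375/1937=-0.19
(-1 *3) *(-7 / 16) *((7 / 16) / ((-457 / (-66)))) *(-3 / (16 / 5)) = -72765 / 935936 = -0.08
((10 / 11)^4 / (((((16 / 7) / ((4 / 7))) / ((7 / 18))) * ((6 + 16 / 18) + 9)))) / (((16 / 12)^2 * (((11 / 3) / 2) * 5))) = 23625 / 92121172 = 0.00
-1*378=-378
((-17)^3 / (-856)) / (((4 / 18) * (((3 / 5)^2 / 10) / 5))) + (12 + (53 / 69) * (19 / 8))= 106344821 / 29532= 3601.00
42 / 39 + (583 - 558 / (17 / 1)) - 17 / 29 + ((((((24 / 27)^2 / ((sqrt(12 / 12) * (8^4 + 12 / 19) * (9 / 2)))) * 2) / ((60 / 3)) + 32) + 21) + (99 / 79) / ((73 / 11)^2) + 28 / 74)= 147494226507556300058 / 244165815306083385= 604.07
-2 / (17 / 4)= -8 / 17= -0.47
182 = 182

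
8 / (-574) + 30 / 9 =2858 / 861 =3.32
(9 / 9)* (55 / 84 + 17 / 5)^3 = 4939055927 / 74088000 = 66.66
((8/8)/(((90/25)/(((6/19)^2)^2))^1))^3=46656000/2213314919066161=0.00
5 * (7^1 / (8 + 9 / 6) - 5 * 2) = -46.32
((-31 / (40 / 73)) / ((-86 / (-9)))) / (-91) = 0.07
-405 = -405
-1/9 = -0.11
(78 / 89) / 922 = 39 / 41029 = 0.00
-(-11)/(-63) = -11/63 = -0.17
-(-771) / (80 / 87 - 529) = -67077 / 45943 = -1.46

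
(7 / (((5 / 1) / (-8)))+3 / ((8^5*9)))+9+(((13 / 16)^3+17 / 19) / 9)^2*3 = -192974721923 / 90848624640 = -2.12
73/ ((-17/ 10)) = -730/ 17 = -42.94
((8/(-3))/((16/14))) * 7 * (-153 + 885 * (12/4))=-40866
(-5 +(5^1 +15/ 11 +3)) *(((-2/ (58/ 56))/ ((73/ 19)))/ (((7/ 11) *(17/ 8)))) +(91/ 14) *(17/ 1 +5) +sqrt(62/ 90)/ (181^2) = sqrt(155)/ 491415 +5088059/ 35989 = 141.38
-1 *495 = -495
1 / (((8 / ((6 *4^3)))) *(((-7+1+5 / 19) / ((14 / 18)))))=-2128 / 327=-6.51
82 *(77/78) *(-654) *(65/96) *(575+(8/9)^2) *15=-401227155175/1296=-309588854.30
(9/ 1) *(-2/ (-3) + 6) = 60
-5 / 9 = -0.56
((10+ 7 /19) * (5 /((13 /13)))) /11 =985 /209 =4.71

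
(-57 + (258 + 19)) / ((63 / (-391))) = -86020 / 63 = -1365.40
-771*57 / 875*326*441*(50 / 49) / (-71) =257880996 / 2485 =103775.05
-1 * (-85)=85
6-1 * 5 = 1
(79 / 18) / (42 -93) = -79 / 918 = -0.09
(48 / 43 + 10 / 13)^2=3.56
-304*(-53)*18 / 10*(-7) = -1015056 / 5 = -203011.20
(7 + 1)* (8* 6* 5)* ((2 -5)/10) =-576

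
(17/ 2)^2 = 289/ 4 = 72.25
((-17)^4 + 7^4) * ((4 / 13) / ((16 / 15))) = 644415 / 26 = 24785.19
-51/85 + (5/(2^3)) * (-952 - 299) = -31299/40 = -782.48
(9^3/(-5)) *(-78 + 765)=-500823/5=-100164.60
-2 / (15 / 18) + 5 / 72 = -839 / 360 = -2.33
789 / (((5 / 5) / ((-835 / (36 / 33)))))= -2415655 / 4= -603913.75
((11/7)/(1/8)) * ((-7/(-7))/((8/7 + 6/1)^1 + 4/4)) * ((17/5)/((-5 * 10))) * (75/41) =-748/3895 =-0.19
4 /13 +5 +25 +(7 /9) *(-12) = 818 /39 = 20.97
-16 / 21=-0.76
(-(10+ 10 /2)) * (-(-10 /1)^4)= 150000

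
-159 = -159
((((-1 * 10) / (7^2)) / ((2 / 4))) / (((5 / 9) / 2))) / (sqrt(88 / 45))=-54 * sqrt(110) / 539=-1.05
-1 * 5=-5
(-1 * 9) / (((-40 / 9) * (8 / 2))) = 81 / 160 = 0.51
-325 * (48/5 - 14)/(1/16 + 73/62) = 141856/123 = 1153.30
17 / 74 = 0.23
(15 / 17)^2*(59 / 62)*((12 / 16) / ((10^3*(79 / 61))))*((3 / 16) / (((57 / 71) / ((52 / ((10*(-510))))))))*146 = -2182473189 / 14630835392000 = -0.00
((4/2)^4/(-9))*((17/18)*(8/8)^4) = -1.68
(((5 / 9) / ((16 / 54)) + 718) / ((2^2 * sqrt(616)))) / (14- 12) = 5759 * sqrt(154) / 19712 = 3.63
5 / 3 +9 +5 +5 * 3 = 92 / 3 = 30.67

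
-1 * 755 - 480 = -1235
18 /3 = 6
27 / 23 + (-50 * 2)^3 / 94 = -11498731 / 1081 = -10637.12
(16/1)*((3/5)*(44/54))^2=7744/2025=3.82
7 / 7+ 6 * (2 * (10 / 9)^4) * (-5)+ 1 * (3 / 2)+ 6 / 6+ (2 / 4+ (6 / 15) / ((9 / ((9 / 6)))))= -87.38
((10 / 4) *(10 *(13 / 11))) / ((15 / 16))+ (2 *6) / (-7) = 6884 / 231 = 29.80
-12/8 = -3/2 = -1.50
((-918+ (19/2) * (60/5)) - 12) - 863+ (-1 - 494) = -2174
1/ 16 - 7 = -111/ 16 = -6.94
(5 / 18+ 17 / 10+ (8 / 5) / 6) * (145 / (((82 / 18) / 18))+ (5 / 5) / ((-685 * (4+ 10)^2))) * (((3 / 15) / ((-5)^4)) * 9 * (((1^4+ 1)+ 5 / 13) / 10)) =9874445601029 / 11181340625000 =0.88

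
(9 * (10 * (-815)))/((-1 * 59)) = 1243.22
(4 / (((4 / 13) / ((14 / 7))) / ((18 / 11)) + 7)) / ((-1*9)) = -26 / 415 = -0.06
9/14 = 0.64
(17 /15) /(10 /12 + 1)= 34 /55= 0.62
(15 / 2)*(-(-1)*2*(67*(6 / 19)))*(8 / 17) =48240 / 323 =149.35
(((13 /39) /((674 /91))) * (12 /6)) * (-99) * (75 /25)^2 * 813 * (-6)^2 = -791026236 /337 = -2347258.86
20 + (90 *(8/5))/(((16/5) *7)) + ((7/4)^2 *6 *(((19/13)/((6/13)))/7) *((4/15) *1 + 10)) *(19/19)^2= 93887/840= 111.77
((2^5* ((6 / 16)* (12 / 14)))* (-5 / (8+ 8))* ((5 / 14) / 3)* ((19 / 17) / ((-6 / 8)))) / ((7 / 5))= 2375 / 5831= 0.41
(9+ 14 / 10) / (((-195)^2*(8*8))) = 1 / 234000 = 0.00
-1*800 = -800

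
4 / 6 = 0.67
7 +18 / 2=16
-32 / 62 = -16 / 31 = -0.52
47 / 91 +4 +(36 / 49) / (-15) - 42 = -119541 / 3185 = -37.53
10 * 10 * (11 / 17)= 1100 / 17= 64.71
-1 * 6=-6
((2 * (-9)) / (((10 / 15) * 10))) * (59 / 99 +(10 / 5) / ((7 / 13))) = -8961 / 770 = -11.64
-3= -3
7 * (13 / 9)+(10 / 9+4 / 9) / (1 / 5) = 161 / 9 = 17.89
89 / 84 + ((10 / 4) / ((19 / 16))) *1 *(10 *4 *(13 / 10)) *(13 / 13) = 176411 / 1596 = 110.53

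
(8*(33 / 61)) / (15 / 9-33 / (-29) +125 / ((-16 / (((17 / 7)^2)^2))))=-80212608 / 4984905421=-0.02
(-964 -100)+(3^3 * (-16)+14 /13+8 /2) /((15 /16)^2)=-60440 /39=-1549.74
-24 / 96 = -1 / 4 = -0.25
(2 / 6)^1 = 1 / 3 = 0.33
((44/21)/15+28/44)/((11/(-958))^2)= 2467867396/419265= 5886.18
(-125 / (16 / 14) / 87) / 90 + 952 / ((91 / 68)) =115856669 / 162864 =711.37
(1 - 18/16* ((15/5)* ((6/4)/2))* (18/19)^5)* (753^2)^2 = -299526341043.75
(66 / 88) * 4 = 3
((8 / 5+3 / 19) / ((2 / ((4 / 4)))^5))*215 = 7181 / 608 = 11.81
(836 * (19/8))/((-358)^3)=-3971/91765424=-0.00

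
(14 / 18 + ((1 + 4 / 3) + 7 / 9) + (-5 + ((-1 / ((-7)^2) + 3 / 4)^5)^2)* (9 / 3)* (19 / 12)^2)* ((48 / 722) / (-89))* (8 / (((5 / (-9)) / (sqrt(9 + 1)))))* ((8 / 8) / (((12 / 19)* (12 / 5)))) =-402336903230067597121435813* sqrt(10) / 1697796239089879193267208192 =-0.75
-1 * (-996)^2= -992016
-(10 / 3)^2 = -100 / 9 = -11.11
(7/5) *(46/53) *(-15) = -966/53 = -18.23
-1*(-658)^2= -432964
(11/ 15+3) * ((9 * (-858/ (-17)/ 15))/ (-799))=-48048/ 339575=-0.14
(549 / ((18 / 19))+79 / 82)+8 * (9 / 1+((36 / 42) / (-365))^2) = 652.46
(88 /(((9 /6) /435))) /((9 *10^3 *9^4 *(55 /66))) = 0.00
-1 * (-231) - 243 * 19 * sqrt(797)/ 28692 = 231 - 513 * sqrt(797)/ 3188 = 226.46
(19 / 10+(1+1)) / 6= 0.65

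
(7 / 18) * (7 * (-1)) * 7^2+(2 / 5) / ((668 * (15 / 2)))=-10024169 / 75150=-133.39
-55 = -55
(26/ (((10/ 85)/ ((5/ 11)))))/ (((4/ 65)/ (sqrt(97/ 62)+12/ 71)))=215475/ 781+71825 * sqrt(6014)/ 2728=2317.70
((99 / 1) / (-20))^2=9801 / 400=24.50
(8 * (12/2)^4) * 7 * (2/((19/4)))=580608/19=30558.32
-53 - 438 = -491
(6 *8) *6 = 288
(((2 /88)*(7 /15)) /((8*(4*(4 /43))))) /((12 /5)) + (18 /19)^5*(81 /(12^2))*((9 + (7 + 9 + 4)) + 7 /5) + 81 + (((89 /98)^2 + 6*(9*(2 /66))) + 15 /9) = 31142888804450897 /317206234920960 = 98.18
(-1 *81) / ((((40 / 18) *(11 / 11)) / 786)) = -286497 / 10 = -28649.70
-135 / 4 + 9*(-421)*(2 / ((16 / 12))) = -22869 / 4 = -5717.25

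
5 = 5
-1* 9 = -9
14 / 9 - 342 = -3064 / 9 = -340.44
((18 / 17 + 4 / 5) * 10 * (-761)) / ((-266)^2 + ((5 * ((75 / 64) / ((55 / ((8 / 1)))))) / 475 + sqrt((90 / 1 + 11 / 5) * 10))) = -47567198033743520 / 237929316035797209 + 672270857984 * sqrt(922) / 237929316035797209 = -0.20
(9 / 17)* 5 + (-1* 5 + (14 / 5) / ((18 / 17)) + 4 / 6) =733 / 765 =0.96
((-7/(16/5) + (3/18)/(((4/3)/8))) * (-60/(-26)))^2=81225/10816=7.51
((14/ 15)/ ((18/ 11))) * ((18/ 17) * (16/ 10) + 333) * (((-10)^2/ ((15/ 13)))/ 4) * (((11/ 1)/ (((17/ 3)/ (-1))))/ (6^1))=-34805771/ 26010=-1338.17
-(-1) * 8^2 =64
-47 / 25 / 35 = -47 / 875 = -0.05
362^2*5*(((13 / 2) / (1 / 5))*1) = 21294650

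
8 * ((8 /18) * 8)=28.44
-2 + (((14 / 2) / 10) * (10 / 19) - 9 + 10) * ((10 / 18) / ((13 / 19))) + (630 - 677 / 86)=480839 / 774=621.24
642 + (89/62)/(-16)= 636775/992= 641.91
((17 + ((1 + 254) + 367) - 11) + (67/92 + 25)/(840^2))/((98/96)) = 13588915989/22089200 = 615.18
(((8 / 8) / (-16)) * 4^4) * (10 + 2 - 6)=-96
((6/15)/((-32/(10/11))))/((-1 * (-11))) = -1/968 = -0.00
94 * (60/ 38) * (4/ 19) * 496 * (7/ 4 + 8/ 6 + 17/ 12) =25176960/ 361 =69742.27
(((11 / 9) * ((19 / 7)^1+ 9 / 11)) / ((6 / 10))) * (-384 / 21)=-174080 / 1323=-131.58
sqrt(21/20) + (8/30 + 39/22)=sqrt(105)/10 + 673/330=3.06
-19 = -19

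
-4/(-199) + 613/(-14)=-121931/2786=-43.77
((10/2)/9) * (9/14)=5/14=0.36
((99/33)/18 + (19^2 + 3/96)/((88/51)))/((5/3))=1769017/14080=125.64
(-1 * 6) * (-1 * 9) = 54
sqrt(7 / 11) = sqrt(77) / 11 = 0.80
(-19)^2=361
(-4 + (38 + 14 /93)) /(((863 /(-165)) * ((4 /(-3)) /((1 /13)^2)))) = 131010 /4521257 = 0.03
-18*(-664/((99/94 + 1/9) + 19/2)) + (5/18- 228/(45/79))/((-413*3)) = 563923052449/503021610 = 1121.07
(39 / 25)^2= 1521 / 625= 2.43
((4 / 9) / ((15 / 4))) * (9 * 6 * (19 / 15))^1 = 608 / 75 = 8.11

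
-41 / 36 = -1.14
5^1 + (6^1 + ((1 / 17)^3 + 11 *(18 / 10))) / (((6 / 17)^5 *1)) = 91678699 / 19440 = 4715.98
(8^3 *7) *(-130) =-465920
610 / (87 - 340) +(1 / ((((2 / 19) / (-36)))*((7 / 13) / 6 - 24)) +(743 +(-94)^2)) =4525414633 / 471845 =9590.89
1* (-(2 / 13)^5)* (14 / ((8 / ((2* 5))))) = -560 / 371293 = -0.00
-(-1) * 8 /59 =8 /59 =0.14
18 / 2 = 9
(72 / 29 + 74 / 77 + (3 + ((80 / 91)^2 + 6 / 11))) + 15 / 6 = 54217557 / 5283278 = 10.26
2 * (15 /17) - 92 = -1534 /17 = -90.24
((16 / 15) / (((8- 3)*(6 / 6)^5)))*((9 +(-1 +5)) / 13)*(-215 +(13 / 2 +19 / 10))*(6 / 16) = -2066 / 125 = -16.53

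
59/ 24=2.46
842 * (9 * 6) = 45468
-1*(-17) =17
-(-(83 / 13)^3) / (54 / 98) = 28017563 / 59319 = 472.32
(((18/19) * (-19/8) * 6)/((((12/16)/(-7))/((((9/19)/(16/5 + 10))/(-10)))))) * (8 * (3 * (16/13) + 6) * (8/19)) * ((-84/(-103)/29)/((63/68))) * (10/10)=-69092352/154197901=-0.45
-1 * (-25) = 25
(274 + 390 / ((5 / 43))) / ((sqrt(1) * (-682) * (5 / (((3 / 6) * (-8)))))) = 7256 / 1705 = 4.26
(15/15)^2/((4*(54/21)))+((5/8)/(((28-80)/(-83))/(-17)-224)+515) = 1302636733/2528928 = 515.09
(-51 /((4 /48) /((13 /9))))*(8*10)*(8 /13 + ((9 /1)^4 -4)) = -463754560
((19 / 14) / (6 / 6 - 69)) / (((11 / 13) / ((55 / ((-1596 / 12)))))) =65 / 6664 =0.01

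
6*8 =48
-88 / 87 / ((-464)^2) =-11 / 2341344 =-0.00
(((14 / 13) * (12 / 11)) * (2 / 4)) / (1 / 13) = 84 / 11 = 7.64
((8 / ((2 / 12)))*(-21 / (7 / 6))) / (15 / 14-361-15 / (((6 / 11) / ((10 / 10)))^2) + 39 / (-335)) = 24312960 / 11550391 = 2.10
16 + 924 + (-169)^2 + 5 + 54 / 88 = 1298291 / 44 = 29506.61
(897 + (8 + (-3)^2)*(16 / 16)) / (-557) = -914 / 557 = -1.64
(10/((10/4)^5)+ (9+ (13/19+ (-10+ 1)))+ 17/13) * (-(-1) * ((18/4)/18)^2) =80827/617500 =0.13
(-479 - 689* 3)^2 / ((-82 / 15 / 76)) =-3694806120 / 41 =-90117222.44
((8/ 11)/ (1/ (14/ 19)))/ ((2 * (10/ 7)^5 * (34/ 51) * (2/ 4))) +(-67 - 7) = -192972053/ 2612500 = -73.86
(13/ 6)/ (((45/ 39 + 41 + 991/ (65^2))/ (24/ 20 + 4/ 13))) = 0.08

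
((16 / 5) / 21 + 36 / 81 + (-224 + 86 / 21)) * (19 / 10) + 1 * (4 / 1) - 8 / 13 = -8462327 / 20475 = -413.30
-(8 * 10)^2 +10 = -6390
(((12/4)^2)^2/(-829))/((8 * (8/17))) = -1377/53056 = -0.03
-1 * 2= -2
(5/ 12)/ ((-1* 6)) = -5/ 72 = -0.07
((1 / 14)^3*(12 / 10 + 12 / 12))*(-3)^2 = 99 / 13720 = 0.01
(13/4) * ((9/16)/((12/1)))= 39/256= 0.15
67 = 67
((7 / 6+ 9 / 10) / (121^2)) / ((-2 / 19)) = -589 / 439230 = -0.00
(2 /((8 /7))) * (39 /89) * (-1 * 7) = -1911 /356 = -5.37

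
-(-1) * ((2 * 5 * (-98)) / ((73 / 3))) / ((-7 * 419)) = 0.01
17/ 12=1.42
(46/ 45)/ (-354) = -23/ 7965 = -0.00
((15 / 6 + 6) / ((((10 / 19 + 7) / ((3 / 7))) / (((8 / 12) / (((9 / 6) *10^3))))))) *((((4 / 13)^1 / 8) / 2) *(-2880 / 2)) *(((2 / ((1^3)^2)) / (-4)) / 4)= 969 / 1301300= 0.00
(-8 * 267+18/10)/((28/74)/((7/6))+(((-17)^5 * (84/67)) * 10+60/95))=167538257/1397423184360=0.00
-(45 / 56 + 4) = -269 / 56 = -4.80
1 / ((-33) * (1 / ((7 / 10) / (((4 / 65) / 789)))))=-23933 / 88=-271.97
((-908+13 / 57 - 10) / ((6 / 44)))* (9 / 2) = -575443 / 19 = -30286.47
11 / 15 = 0.73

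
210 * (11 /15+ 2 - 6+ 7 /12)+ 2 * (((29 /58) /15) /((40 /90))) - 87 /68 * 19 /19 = -95987 /170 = -564.63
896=896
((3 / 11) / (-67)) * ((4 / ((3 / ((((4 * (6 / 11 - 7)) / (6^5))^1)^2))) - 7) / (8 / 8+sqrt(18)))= -2400691103 / 1432301047056+2400691103 * sqrt(2) / 477433682352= 0.01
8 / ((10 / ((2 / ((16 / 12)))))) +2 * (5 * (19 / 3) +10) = 84.53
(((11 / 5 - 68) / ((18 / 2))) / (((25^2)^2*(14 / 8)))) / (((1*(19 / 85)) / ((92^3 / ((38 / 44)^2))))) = -1204524434432 / 24113671875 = -49.95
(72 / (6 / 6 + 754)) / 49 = 72 / 36995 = 0.00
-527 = -527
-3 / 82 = -0.04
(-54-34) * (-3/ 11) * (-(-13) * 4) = 1248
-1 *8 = -8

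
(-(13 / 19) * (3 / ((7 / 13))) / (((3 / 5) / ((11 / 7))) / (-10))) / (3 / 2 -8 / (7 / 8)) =-185900 / 14231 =-13.06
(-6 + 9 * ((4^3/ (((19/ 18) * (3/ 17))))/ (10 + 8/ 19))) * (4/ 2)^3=25584/ 11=2325.82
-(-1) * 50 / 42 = 25 / 21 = 1.19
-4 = -4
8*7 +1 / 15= 841 / 15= 56.07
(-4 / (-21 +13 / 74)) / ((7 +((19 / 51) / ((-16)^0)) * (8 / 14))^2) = 37724904 / 10217793125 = 0.00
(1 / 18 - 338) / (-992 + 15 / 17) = 14773 / 43326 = 0.34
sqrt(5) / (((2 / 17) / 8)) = 68 * sqrt(5) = 152.05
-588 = -588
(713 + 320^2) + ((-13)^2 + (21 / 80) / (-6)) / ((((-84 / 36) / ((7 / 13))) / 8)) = 26728281 / 260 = 102801.08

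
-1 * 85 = -85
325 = 325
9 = 9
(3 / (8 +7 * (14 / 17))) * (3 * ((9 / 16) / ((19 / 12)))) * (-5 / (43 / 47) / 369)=-11985 / 3483688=-0.00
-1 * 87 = -87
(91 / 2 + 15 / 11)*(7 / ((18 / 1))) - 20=-703 / 396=-1.78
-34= -34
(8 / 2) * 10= 40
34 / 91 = 0.37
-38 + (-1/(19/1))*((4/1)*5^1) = -742/19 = -39.05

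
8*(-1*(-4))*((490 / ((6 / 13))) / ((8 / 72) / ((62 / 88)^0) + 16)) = 61152 / 29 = 2108.69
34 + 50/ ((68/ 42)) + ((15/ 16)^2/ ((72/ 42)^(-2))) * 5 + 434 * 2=12605581/ 13328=945.80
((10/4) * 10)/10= 5/2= 2.50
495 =495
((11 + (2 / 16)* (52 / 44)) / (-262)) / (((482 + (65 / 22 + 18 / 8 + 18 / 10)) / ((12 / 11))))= -14715 / 155024221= -0.00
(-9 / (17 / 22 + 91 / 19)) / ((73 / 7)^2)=-61446 / 4129975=-0.01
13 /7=1.86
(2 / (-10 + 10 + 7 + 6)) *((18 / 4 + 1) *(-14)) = -154 / 13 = -11.85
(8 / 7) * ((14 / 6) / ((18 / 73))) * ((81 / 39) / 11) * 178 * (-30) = -1559280 / 143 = -10904.06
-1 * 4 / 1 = -4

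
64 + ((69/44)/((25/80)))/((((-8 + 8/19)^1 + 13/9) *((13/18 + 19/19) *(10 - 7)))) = 114183704/1788545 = 63.84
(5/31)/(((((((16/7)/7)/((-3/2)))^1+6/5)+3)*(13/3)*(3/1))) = 3675/1179581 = 0.00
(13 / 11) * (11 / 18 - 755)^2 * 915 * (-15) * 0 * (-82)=0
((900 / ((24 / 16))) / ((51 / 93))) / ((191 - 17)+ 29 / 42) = 781200 / 124729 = 6.26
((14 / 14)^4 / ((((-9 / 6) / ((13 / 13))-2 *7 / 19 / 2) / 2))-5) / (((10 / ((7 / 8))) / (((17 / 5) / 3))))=-51289 / 85200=-0.60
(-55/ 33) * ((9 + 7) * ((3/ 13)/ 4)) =-20/ 13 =-1.54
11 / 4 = 2.75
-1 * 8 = -8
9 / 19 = 0.47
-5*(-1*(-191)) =-955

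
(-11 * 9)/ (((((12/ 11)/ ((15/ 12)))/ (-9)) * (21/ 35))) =27225/ 16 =1701.56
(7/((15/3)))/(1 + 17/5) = 7/22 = 0.32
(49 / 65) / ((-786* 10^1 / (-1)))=49 / 510900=0.00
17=17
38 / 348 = 19 / 174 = 0.11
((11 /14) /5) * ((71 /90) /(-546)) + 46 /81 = 5858057 /10319400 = 0.57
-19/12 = -1.58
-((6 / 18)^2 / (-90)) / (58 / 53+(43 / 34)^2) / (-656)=-15317 / 21924577800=-0.00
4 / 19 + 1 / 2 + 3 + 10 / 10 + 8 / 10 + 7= 2377 / 190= 12.51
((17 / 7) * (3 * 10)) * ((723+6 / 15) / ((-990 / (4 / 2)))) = -122978 / 1155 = -106.47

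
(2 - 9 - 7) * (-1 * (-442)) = -6188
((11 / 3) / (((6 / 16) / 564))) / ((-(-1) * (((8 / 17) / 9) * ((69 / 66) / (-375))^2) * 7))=7178415750000 / 3703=1938540575.21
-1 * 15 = -15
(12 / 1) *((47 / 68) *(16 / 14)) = 1128 / 119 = 9.48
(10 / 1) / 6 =5 / 3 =1.67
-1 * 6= -6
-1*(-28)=28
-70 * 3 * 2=-420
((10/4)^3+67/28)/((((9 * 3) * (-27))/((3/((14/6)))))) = -1009/31752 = -0.03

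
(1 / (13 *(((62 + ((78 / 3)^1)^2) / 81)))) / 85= 9 / 90610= 0.00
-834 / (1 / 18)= -15012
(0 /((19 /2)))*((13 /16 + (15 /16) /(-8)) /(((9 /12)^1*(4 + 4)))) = 0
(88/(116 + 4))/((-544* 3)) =-11/24480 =-0.00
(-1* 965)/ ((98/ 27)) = -265.87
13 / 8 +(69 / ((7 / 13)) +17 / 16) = 14653 / 112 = 130.83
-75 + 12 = -63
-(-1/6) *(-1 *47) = -47/6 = -7.83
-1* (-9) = 9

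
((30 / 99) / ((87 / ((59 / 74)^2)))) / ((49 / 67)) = 1166135 / 385179102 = 0.00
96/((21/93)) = 2976/7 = 425.14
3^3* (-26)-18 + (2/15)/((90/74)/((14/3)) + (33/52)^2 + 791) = -720.00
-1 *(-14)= 14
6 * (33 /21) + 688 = 4882 /7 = 697.43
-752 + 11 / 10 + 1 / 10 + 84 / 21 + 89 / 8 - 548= -51347 / 40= -1283.68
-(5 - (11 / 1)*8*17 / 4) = 369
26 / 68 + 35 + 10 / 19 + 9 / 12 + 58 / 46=1126817 / 29716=37.92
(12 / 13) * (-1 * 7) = -84 / 13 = -6.46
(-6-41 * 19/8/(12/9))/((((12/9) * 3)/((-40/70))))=2529/224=11.29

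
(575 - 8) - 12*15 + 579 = 966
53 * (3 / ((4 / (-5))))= -795 / 4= -198.75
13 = 13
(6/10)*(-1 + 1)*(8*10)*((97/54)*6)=0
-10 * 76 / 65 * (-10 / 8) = 190 / 13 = 14.62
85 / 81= 1.05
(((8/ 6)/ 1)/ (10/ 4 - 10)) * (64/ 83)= -512/ 3735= -0.14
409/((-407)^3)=-0.00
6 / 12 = 1 / 2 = 0.50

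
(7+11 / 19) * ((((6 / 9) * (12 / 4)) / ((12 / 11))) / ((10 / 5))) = 132 / 19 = 6.95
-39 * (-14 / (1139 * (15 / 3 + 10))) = 182 / 5695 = 0.03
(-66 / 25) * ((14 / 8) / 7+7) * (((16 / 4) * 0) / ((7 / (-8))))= 0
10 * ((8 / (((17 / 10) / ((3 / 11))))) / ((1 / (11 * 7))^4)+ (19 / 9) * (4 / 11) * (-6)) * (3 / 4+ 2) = 63275467340 / 51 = 1240695438.04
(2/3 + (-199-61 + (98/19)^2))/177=-252046/191691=-1.31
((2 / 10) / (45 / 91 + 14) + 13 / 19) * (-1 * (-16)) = 1399424 / 125305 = 11.17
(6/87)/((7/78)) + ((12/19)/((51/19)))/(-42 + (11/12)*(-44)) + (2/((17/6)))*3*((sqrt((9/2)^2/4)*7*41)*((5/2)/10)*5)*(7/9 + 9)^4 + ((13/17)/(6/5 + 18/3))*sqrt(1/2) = 65*sqrt(2)/1224 + 1078737088877888/69044157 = 15623872.33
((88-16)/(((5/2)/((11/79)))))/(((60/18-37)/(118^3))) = -7807688064/39895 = -195705.93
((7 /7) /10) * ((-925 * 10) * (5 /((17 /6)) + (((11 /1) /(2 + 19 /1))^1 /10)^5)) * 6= -453335312301079 /46286478000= -9794.12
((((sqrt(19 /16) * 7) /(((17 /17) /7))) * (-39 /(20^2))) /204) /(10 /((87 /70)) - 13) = 0.01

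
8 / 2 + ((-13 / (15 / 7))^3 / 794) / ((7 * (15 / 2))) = 80284847 / 20098125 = 3.99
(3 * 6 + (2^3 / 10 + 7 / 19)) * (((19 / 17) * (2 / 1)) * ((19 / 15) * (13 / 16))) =149929 / 3400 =44.10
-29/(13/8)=-232/13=-17.85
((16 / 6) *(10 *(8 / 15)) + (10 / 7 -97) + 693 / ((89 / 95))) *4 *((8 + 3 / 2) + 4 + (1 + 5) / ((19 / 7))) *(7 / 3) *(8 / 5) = 154460.51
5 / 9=0.56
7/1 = 7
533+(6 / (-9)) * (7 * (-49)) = 2285 / 3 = 761.67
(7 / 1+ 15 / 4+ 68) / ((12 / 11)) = 72.19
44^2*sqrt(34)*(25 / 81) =48400*sqrt(34) / 81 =3484.17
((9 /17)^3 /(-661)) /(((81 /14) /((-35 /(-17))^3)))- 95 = -1515724047605 /15954933109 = -95.00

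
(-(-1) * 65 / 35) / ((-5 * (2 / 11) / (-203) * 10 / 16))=16588 / 25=663.52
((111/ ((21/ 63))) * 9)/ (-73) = -2997/ 73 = -41.05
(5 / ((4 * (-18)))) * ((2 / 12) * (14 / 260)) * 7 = -0.00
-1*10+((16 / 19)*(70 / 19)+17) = 10.10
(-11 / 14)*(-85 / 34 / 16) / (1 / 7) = 55 / 64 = 0.86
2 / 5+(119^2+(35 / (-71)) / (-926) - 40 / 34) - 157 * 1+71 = 78652534489 / 5588410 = 14074.22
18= 18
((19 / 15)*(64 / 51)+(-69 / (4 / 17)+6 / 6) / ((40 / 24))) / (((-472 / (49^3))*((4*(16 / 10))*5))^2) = -7359509293782107 / 698080296960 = -10542.50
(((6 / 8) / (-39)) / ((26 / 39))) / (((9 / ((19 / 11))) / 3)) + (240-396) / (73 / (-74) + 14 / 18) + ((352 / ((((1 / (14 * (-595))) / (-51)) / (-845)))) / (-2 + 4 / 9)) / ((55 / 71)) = 16674987257904623 / 159016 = 104863581387.44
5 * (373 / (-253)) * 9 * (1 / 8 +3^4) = -990315 / 184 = -5382.15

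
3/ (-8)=-3/ 8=-0.38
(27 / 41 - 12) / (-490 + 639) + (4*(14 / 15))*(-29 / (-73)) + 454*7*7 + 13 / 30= 22247.84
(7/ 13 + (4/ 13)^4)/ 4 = 15635/ 114244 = 0.14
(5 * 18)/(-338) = -0.27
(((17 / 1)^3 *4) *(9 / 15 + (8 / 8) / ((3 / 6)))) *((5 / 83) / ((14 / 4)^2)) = 1021904 / 4067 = 251.27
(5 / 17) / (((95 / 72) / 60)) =4320 / 323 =13.37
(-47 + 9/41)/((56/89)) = -12193/164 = -74.35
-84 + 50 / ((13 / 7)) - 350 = -5292 / 13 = -407.08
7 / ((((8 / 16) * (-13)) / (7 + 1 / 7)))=-100 / 13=-7.69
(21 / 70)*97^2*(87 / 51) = 818583 / 170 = 4815.19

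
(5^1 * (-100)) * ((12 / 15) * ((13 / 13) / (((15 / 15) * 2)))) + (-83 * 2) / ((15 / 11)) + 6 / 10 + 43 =-4172 / 15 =-278.13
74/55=1.35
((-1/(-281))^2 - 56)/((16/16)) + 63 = 7.00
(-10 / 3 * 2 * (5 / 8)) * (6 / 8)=-25 / 8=-3.12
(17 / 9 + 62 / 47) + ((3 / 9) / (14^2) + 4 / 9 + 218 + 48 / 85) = 522005503 / 2349060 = 222.22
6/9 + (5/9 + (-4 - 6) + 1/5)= -386/45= -8.58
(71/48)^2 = 5041/2304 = 2.19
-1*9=-9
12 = 12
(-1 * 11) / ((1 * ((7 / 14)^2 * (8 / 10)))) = -55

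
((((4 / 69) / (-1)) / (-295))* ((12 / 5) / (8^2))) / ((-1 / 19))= -0.00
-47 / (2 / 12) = -282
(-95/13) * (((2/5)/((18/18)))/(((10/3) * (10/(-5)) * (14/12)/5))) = 171/91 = 1.88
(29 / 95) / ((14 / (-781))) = -22649 / 1330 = -17.03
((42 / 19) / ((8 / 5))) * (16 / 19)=420 / 361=1.16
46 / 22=23 / 11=2.09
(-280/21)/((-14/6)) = 40/7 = 5.71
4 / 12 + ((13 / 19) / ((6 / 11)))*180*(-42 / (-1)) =9483.49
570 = 570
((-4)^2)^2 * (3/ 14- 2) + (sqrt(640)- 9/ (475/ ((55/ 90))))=-3040077/ 6650 + 8 * sqrt(10)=-431.86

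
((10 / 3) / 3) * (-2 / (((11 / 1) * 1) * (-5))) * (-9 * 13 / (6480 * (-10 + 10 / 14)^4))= -2401 / 24469087500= -0.00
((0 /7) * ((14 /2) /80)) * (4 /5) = 0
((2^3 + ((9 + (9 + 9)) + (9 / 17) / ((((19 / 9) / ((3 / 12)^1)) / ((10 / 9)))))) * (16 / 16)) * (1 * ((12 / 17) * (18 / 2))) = 1223370 / 5491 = 222.80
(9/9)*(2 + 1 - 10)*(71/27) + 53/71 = -33856/1917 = -17.66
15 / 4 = 3.75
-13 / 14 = -0.93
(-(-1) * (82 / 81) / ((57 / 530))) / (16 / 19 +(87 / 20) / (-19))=869200 / 56619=15.35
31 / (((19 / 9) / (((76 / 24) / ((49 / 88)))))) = 4092 / 49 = 83.51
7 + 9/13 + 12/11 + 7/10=13561/1430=9.48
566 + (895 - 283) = 1178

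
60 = 60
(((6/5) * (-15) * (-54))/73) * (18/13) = 17496/949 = 18.44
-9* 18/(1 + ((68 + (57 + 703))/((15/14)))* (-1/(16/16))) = 810/3859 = 0.21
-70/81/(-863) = 70/69903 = 0.00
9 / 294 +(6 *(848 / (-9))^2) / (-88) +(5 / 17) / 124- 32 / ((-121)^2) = -24714643903291 / 40832050644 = -605.28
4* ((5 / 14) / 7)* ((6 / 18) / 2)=5 / 147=0.03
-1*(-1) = 1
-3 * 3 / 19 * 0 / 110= 0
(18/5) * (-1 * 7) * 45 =-1134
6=6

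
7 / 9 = 0.78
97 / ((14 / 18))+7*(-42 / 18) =108.38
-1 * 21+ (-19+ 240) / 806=-1285 / 62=-20.73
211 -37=174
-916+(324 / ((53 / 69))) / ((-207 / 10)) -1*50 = -52278 / 53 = -986.38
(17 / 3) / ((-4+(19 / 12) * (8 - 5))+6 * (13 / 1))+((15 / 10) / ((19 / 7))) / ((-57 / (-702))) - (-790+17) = 266051498 / 341145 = 779.88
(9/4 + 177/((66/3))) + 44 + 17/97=232481/4268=54.47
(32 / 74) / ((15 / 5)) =16 / 111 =0.14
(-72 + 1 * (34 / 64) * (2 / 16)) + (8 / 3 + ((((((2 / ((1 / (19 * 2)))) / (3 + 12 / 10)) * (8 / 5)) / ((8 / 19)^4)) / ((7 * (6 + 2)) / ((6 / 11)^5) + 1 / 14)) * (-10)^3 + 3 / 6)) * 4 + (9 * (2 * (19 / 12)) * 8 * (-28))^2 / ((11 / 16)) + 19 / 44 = 59277427.73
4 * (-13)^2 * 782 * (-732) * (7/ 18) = -451451728/ 3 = -150483909.33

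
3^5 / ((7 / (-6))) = -1458 / 7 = -208.29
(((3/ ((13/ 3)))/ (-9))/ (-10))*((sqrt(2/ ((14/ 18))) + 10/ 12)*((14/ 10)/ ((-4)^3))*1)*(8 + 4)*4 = -9*sqrt(14)/ 2600-7/ 1040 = -0.02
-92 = -92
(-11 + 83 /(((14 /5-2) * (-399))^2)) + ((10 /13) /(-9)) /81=-29505048193 /2682218448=-11.00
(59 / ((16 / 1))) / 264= 0.01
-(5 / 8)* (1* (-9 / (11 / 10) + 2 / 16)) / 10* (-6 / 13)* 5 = -10635 / 9152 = -1.16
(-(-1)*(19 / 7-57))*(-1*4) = 1520 / 7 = 217.14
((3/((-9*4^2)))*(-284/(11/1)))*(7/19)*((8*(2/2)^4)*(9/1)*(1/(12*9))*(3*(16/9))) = 3976/5643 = 0.70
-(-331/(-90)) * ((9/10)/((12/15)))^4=-241299/40960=-5.89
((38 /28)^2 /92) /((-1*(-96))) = 361 /1731072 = 0.00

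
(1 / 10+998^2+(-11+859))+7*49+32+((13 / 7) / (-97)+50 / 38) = 128652435451 / 129010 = 997228.40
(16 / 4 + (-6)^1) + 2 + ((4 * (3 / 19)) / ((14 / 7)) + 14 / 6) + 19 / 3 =512 / 57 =8.98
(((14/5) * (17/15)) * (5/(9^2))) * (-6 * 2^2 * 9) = -1904/45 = -42.31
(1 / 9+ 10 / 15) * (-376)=-2632 / 9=-292.44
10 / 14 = 5 / 7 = 0.71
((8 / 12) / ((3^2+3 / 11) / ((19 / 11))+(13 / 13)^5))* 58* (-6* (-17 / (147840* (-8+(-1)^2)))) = -9367 / 15652560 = -0.00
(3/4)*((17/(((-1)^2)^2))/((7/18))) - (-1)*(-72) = -549/14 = -39.21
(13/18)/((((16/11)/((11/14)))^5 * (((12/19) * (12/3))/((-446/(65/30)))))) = -109896868034437/40604352380928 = -2.71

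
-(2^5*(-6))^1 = 192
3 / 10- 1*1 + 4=33 / 10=3.30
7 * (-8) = -56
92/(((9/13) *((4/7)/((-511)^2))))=546526253/9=60725139.22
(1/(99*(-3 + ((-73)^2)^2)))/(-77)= -1/216479768274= -0.00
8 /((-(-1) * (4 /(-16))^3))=-512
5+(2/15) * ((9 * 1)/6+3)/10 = 253/50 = 5.06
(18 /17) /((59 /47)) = 0.84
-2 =-2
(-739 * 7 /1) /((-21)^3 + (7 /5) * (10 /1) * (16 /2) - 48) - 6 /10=-1726 /45985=-0.04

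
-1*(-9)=9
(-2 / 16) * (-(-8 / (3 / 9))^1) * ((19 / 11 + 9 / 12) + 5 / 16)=-1473 / 176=-8.37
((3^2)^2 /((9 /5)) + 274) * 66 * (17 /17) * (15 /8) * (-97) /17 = -15316785 /68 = -225246.84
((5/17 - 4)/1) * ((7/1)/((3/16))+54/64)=-76965/544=-141.48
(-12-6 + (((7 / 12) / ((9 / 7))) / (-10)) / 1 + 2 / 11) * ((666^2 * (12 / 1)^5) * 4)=-433755697600512 / 55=-7886467229100.22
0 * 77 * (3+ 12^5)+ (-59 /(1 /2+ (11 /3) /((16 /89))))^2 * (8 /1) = 18432 /289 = 63.78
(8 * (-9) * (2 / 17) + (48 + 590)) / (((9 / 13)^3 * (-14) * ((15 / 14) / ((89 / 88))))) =-1046297083 / 8179380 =-127.92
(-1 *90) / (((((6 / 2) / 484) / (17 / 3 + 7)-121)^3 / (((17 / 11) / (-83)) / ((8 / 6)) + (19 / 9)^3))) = 35365572345203457280 / 74097034644835495704141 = 0.00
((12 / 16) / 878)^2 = 9 / 12334144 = 0.00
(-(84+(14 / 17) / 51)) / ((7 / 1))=-10406 / 867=-12.00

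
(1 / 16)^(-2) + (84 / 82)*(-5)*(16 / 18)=30928 / 123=251.45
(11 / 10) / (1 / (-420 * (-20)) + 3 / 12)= 840 / 191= 4.40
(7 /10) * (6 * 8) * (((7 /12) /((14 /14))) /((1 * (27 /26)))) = 18.87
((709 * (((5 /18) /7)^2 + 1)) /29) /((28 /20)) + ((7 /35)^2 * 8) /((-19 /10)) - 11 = 6.32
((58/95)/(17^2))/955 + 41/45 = 215000627/235975725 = 0.91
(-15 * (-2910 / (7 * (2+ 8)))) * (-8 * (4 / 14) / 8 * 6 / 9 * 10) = -58200 / 49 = -1187.76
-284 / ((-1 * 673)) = 284 / 673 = 0.42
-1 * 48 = -48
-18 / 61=-0.30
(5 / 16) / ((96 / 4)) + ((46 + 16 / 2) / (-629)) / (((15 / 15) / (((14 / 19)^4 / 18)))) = 365604313 / 31477213056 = 0.01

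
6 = 6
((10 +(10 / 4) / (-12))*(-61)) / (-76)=14335 / 1824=7.86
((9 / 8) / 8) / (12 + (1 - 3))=9 / 640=0.01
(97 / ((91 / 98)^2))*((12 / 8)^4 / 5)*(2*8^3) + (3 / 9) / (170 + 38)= 4730794049 / 40560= 116636.93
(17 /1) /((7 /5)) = 85 /7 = 12.14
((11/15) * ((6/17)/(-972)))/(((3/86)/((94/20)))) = -22231/619650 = -0.04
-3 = -3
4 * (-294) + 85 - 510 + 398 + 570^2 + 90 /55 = 3560685 /11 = 323698.64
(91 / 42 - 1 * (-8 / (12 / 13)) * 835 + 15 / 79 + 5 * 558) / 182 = 4753757 / 86268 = 55.10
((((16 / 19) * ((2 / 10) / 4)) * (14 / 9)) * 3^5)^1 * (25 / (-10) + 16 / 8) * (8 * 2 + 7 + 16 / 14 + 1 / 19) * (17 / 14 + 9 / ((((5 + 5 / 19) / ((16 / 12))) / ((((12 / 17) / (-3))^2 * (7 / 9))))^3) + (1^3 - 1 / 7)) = -153949690481250837308 / 385988014523671875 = -398.85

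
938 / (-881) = -938 / 881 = -1.06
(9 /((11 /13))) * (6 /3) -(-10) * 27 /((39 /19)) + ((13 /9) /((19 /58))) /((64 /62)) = 61458313 /391248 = 157.08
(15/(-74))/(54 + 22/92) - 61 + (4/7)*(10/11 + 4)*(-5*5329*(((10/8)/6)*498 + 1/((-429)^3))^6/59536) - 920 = -608748401499614021088832774596652829918959934385011293118208965733856379/388785539758201554585667692937457788300173010772186786635776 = -1565769143261.38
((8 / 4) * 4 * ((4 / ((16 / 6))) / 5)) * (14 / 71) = 168 / 355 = 0.47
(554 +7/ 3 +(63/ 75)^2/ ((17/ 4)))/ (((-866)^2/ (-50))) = -17738417/ 478096950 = -0.04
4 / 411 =0.01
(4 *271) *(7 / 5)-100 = 7088 / 5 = 1417.60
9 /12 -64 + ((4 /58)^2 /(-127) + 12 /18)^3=-62.95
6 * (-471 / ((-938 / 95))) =134235 / 469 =286.22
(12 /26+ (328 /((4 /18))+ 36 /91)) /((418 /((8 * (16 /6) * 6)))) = 661632 /1463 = 452.24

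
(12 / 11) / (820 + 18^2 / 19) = 57 / 43736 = 0.00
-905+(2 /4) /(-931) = -1685111 /1862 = -905.00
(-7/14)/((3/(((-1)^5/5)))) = 1/30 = 0.03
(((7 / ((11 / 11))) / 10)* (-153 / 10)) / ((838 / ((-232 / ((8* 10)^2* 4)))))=31059 / 268160000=0.00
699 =699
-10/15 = -2/3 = -0.67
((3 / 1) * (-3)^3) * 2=-162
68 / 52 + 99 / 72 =279 / 104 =2.68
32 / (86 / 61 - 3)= -1952 / 97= -20.12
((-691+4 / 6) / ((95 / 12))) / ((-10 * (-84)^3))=-109 / 7408800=-0.00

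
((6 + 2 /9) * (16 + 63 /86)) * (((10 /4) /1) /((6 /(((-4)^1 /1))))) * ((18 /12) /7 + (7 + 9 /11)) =-17800430 /12771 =-1393.82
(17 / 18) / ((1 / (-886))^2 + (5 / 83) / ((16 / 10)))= 1107629356 / 44157519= 25.08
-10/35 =-2/7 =-0.29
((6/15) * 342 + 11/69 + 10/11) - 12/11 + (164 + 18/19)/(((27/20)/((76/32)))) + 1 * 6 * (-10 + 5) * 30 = -16156586/34155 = -473.04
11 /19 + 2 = 49 /19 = 2.58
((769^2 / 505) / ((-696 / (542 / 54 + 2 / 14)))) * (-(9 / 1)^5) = 207360143289 / 205030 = 1011364.89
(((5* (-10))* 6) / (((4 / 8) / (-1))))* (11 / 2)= 3300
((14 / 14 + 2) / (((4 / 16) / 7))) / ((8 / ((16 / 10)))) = 84 / 5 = 16.80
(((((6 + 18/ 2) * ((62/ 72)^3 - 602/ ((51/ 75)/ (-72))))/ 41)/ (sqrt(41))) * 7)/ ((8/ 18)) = 1769493181645 * sqrt(41)/ 197524224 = 57361.49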